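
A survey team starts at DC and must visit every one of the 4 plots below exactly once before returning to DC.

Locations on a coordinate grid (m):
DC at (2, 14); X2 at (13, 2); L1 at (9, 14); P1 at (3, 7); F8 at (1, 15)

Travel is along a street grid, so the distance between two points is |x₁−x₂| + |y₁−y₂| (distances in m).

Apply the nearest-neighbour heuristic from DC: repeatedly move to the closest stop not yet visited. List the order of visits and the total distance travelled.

Total distance 62 m via the nearest-neighbour route DC → F8 → L1 → P1 → X2 → DC.

From DC: distances to unvisited — F8=2, L1=7, P1=8, X2=23. Nearest is F8 (2).
From F8: distances to unvisited — L1=9, P1=10, X2=25. Nearest is L1 (9).
From L1: distances to unvisited — P1=13, X2=16. Nearest is P1 (13).
From P1: distances to unvisited — X2=15. Nearest is X2 (15).
Return X2→DC: 23.
Total = 2 + 9 + 13 + 15 + 23 = 62.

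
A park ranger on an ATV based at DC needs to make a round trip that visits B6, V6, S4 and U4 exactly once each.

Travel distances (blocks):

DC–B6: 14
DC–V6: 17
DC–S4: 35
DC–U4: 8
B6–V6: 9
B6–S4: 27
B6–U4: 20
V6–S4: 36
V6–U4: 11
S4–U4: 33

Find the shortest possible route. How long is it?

Shortest round trip = 90 blocks.

There are 12 distinct closed tours to check (reversals are equivalent).
DC → B6 → V6 → S4 → U4 → DC: 14+9+36+33+8 = 100
DC → B6 → V6 → U4 → S4 → DC: 14+9+11+33+35 = 102
DC → B6 → S4 → V6 → U4 → DC: 14+27+36+11+8 = 96
DC → B6 → S4 → U4 → V6 → DC: 14+27+33+11+17 = 102
DC → B6 → U4 → V6 → S4 → DC: 14+20+11+36+35 = 116
DC → B6 → U4 → S4 → V6 → DC: 14+20+33+36+17 = 120
DC → V6 → B6 → S4 → U4 → DC: 17+9+27+33+8 = 94
DC → V6 → B6 → U4 → S4 → DC: 17+9+20+33+35 = 114
DC → V6 → S4 → B6 → U4 → DC: 17+36+27+20+8 = 108
DC → V6 → U4 → B6 → S4 → DC: 17+11+20+27+35 = 110
DC → S4 → B6 → V6 → U4 → DC: 35+27+9+11+8 = 90
DC → S4 → V6 → B6 → U4 → DC: 35+36+9+20+8 = 108
The minimum is 90.
One optimal route: DC → S4 → B6 → V6 → U4 → DC (or its reverse).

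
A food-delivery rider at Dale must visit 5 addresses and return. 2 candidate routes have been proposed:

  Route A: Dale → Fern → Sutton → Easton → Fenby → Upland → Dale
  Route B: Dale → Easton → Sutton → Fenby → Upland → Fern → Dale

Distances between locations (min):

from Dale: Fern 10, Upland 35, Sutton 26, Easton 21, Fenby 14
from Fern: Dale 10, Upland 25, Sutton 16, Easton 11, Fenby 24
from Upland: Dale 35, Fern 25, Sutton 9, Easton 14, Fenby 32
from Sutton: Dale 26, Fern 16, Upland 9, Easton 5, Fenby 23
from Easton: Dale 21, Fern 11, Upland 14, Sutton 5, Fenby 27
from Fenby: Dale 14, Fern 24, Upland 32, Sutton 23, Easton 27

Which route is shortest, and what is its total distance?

Route A: 10 + 16 + 5 + 27 + 32 + 35 = 125
Route B: 21 + 5 + 23 + 32 + 25 + 10 = 116

Shortest is Route B, total 116 min.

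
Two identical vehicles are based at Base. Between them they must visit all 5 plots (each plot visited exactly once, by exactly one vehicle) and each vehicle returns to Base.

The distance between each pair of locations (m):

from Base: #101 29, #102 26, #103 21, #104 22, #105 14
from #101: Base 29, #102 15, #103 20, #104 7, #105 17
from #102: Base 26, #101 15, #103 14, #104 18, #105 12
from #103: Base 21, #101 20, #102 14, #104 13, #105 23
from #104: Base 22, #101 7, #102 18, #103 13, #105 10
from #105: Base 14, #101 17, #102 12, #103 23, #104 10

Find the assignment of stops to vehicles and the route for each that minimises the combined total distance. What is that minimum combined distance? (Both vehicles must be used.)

Check every non-empty split of the stops between the two vehicles; for each half take its own optimal tour:
  {#101} + {#102, #103, #104, #105}: 58 + 75 = 133
  {#102} + {#101, #103, #104, #105}: 52 + 72 = 124
  {#101, #102} + {#103, #104, #105}: 70 + 58 = 128
  {#103} + {#101, #102, #104, #105}: 42 + 70 = 112
  {#101, #103} + {#102, #104, #105}: 70 + 66 = 136
  {#102, #103} + {#101, #104, #105}: 61 + 60 = 121
  … (15 splits in total)
  {#101, #102, #103, #104} + {#105}: 79 + 28 = 107  ← best
Best: vehicle 1 Base → #103 → #102 → #101 → #104 → Base = 79; vehicle 2 Base → #105 → Base = 28; combined 107.

Minimum combined distance: 107 m.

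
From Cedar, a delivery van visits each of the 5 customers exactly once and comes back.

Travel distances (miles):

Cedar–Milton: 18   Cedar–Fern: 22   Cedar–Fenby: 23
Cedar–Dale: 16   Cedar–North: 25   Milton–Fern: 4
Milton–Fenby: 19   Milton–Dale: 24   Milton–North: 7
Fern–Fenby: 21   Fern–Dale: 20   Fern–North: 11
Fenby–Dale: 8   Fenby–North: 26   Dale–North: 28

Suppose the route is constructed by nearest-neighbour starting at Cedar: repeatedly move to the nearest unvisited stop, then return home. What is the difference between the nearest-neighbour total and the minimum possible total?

From Cedar: Dale=16, Milton=18, Fern=22, Fenby=23, North=25 → choose Dale (16).
From Dale: Fenby=8, Fern=20, Milton=24, North=28 → choose Fenby (8).
From Fenby: Milton=19, Fern=21, North=26 → choose Milton (19).
From Milton: Fern=4, North=7 → choose Fern (4).
From Fern: North=11 → choose North (11).
NN route Cedar → Dale → Fenby → Milton → Fern → North → Cedar costs 83.
Optimal: Cedar → Milton → North → Fern → Fenby → Dale → Cedar costs 81 (by enumerating all 60 distinct tours).
Excess = 83 − 81 = 2.

The nearest-neighbour route is 2 miles longer than optimal.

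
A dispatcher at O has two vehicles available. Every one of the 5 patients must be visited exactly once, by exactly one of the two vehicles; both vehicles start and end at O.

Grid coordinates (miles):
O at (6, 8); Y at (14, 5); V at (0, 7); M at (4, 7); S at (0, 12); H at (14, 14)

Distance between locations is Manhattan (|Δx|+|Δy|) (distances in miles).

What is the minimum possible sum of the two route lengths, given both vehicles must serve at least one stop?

Minimum combined distance: 54 miles.

There are 2^4 − 1 = 15 ways to divide the 5 stops into two non-empty groups. For each, the best each vehicle can do is its own shortest tour through its group:
  {Y} + {V, M, S, H}: 22 + 42 = 64
  {V} + {Y, M, S, H}: 14 + 48 = 62
  {Y, V} + {M, S, H}: 34 + 42 = 76
  {M} + {Y, V, S, H}: 6 + 48 = 54
  {Y, M} + {V, S, H}: 26 + 42 = 68
  {V, M} + {Y, S, H}: 14 + 46 = 60
  … (15 splits in total)
Best: vehicle 1 O → M → O = 6; vehicle 2 O → Y → H → S → V → O = 48; combined 54.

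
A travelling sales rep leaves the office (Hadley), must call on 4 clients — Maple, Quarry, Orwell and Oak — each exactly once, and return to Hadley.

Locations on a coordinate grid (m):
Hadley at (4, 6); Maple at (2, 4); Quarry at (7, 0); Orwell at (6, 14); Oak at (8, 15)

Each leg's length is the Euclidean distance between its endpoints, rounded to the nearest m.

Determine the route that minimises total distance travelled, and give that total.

There are 12 distinct closed tours to check (reversals are equivalent).
Hadley → Maple → Quarry → Orwell → Oak → Hadley: 3+6+14+2+10 = 35
Hadley → Maple → Quarry → Oak → Orwell → Hadley: 3+6+15+2+8 = 34
Hadley → Maple → Orwell → Quarry → Oak → Hadley: 3+11+14+15+10 = 53
Hadley → Maple → Orwell → Oak → Quarry → Hadley: 3+11+2+15+7 = 38
Hadley → Maple → Oak → Quarry → Orwell → Hadley: 3+13+15+14+8 = 53
Hadley → Maple → Oak → Orwell → Quarry → Hadley: 3+13+2+14+7 = 39
Hadley → Quarry → Maple → Orwell → Oak → Hadley: 7+6+11+2+10 = 36
Hadley → Quarry → Maple → Oak → Orwell → Hadley: 7+6+13+2+8 = 36
Hadley → Quarry → Orwell → Maple → Oak → Hadley: 7+14+11+13+10 = 55
Hadley → Quarry → Oak → Maple → Orwell → Hadley: 7+15+13+11+8 = 54
Hadley → Orwell → Maple → Quarry → Oak → Hadley: 8+11+6+15+10 = 50
Hadley → Orwell → Quarry → Maple → Oak → Hadley: 8+14+6+13+10 = 51
The minimum is 34.
One optimal route: Hadley → Maple → Quarry → Oak → Orwell → Hadley (or its reverse).

Minimum total distance: 34 m.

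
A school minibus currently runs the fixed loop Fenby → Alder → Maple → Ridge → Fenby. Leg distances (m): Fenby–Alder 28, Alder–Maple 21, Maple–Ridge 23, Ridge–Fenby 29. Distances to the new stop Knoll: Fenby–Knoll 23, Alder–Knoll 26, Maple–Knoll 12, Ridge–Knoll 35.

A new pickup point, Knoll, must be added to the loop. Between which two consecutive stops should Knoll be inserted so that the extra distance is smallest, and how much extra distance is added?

Insertion cost between consecutive stops i–j is d(i,Knoll) + d(Knoll,j) − d(i,j):
  between Fenby and Alder: 23 + 26 − 28 = 21
  between Alder and Maple: 26 + 12 − 21 = 17
  between Maple and Ridge: 12 + 35 − 23 = 24
  between Ridge and Fenby: 35 + 23 − 29 = 29
Cheapest insertion is between Alder and Maple, adding 17.
New total = 101 + 17 = 118.

Minimum extra distance: 17 m, inserting Knoll between Alder and Maple.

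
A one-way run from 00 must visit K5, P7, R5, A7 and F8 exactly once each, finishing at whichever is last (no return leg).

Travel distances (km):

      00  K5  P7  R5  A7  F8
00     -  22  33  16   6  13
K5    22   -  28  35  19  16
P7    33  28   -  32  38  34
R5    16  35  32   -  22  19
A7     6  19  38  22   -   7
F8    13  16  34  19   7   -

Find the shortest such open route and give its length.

89 km — the minimum one-way total.

There are 5! = 120 possible orderings.
00 → K5 → P7 → R5 → A7 → F8: 22+28+32+22+7 = 111
00 → K5 → P7 → R5 → F8 → A7: 22+28+32+19+7 = 108
00 → K5 → P7 → A7 → R5 → F8: 22+28+38+22+19 = 129
00 → K5 → P7 → A7 → F8 → R5: 22+28+38+7+19 = 114
00 → K5 → P7 → F8 → R5 → A7: 22+28+34+19+22 = 125
00 → K5 → P7 → F8 → A7 → R5: 22+28+34+7+22 = 113
00 → K5 → R5 → P7 → A7 → F8: 22+35+32+38+7 = 134
00 → K5 → R5 → P7 → F8 → A7: 22+35+32+34+7 = 130
00 → K5 → R5 → A7 → P7 → F8: 22+35+22+38+34 = 151
00 → K5 → R5 → A7 → F8 → P7: 22+35+22+7+34 = 120
00 → K5 → R5 → F8 → P7 → A7: 22+35+19+34+38 = 148
00 → K5 → R5 → F8 → A7 → P7: 22+35+19+7+38 = 121
00 → K5 → A7 → P7 → R5 → F8: 22+19+38+32+19 = 130
00 → K5 → A7 → P7 → F8 → R5: 22+19+38+34+19 = 132
… (106 more)
00 → R5 → A7 → F8 → K5 → P7: 16+22+7+16+28 = 89  ← best
The minimum is 89.
One shortest path: 00 → R5 → A7 → F8 → K5 → P7.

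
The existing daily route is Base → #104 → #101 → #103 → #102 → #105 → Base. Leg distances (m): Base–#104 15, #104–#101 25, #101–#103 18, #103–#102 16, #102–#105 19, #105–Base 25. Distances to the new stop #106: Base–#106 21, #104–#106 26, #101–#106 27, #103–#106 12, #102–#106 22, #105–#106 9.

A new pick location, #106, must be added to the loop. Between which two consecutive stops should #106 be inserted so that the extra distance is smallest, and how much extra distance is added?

Insertion cost between consecutive stops i–j is d(i,#106) + d(#106,j) − d(i,j):
  between Base and #104: 21 + 26 − 15 = 32
  between #104 and #101: 26 + 27 − 25 = 28
  between #101 and #103: 27 + 12 − 18 = 21
  between #103 and #102: 12 + 22 − 16 = 18
  between #102 and #105: 22 + 9 − 19 = 12
  between #105 and Base: 9 + 21 − 25 = 5
Cheapest insertion is between #105 and Base, adding 5.
New total = 118 + 5 = 123.

+5 m — insert #106 between #105 and Base.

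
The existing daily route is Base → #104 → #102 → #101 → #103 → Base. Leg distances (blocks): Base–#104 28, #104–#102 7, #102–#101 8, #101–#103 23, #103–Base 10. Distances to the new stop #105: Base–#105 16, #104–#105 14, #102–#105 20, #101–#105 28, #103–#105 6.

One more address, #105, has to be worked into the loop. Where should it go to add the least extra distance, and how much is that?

Insertion cost between consecutive stops i–j is d(i,#105) + d(#105,j) − d(i,j):
  between Base and #104: 16 + 14 − 28 = 2
  between #104 and #102: 14 + 20 − 7 = 27
  between #102 and #101: 20 + 28 − 8 = 40
  between #101 and #103: 28 + 6 − 23 = 11
  between #103 and Base: 6 + 16 − 10 = 12
Cheapest insertion is between Base and #104, adding 2.
New total = 76 + 2 = 78.

Adding 2 blocks by placing #105 on the Base–#104 leg.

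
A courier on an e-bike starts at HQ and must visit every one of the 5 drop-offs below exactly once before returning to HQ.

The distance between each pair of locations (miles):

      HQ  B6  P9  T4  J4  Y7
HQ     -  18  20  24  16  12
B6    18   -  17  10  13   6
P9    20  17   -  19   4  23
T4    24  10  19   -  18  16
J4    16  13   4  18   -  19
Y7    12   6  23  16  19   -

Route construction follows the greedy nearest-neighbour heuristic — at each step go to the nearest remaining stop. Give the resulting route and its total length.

From HQ: distances to unvisited — Y7=12, J4=16, B6=18, P9=20, T4=24. Nearest is Y7 (12).
From Y7: distances to unvisited — B6=6, T4=16, J4=19, P9=23. Nearest is B6 (6).
From B6: distances to unvisited — T4=10, J4=13, P9=17. Nearest is T4 (10).
From T4: distances to unvisited — J4=18, P9=19. Nearest is J4 (18).
From J4: distances to unvisited — P9=4. Nearest is P9 (4).
Return P9→HQ: 20.
Total = 12 + 6 + 10 + 18 + 4 + 20 = 70.

Total distance 70 miles via the nearest-neighbour route HQ → Y7 → B6 → T4 → J4 → P9 → HQ.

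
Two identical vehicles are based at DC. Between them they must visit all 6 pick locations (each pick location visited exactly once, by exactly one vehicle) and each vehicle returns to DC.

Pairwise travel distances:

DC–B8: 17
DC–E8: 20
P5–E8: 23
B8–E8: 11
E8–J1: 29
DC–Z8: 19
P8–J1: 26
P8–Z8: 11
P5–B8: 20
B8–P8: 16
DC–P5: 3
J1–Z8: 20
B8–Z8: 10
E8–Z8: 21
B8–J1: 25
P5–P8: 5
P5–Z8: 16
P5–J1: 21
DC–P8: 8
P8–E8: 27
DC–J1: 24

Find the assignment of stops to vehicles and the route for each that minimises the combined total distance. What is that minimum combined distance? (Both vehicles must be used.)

There are 2^5 − 1 = 31 ways to divide the 6 stops into two non-empty groups. For each, the best each vehicle can do is its own shortest tour through its group:
  {P5} + {B8, P8, E8, J1, Z8}: 6 + 93 = 99
  {B8} + {P5, P8, E8, J1, Z8}: 34 + 88 = 122
  {P5, B8} + {P8, E8, J1, Z8}: 40 + 88 = 128
  {P8} + {P5, B8, E8, J1, Z8}: 16 + 85 = 101
  {P5, P8} + {B8, E8, J1, Z8}: 16 + 85 = 101
  {B8, P8} + {P5, E8, J1, Z8}: 41 + 85 = 126
  … (31 splits in total)
Best: vehicle 1 DC → P5 → DC = 6; vehicle 2 DC → P8 → Z8 → B8 → E8 → J1 → DC = 93; combined 99.

99 — the smallest possible combined total.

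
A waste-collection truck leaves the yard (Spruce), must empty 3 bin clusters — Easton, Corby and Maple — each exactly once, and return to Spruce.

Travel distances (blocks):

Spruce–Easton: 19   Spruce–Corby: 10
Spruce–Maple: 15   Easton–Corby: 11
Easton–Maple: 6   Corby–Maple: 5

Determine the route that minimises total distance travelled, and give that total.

Minimum total distance: 40 blocks.

With 3 stops there are 3!/2 = 3 distinct round trips (a route and its reverse cost the same).
Spruce-Easton-Corby-Maple-Spruce: 19+11+5+15 = 50
Spruce-Easton-Maple-Corby-Spruce: 19+6+5+10 = 40
Spruce-Corby-Easton-Maple-Spruce: 10+11+6+15 = 42
The minimum is 40.
One optimal route: Spruce → Easton → Maple → Corby → Spruce (or its reverse).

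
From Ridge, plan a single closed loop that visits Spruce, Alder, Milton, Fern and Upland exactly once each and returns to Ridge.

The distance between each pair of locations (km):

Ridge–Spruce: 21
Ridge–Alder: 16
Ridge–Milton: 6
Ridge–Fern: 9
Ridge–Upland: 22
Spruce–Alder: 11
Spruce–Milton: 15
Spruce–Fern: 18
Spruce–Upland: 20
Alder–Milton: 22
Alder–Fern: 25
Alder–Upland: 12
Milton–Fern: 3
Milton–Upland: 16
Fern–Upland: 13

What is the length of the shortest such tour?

Minimum total distance: 66 km.

Ridge → Spruce → Alder → Milton → Fern → Upland → Ridge: 21+11+22+3+13+22 = 92
Ridge → Spruce → Alder → Milton → Upland → Fern → Ridge: 21+11+22+16+13+9 = 92
Ridge → Spruce → Alder → Fern → Milton → Upland → Ridge: 21+11+25+3+16+22 = 98
Ridge → Spruce → Alder → Fern → Upland → Milton → Ridge: 21+11+25+13+16+6 = 92
Ridge → Spruce → Alder → Upland → Milton → Fern → Ridge: 21+11+12+16+3+9 = 72
Ridge → Spruce → Alder → Upland → Fern → Milton → Ridge: 21+11+12+13+3+6 = 66
Ridge → Spruce → Milton → Alder → Fern → Upland → Ridge: 21+15+22+25+13+22 = 118
Ridge → Spruce → Milton → Alder → Upland → Fern → Ridge: 21+15+22+12+13+9 = 92
Ridge → Spruce → Milton → Fern → Alder → Upland → Ridge: 21+15+3+25+12+22 = 98
Ridge → Spruce → Milton → Fern → Upland → Alder → Ridge: 21+15+3+13+12+16 = 80
Ridge → Spruce → Milton → Upland → Alder → Fern → Ridge: 21+15+16+12+25+9 = 98
Ridge → Spruce → Milton → Upland → Fern → Alder → Ridge: 21+15+16+13+25+16 = 106
Ridge → Spruce → Fern → Alder → Milton → Upland → Ridge: 21+18+25+22+16+22 = 124
Ridge → Spruce → Fern → Alder → Upland → Milton → Ridge: 21+18+25+12+16+6 = 98
… (46 more)
The minimum is 66.
One optimal route: Ridge → Spruce → Alder → Upland → Fern → Milton → Ridge (or its reverse).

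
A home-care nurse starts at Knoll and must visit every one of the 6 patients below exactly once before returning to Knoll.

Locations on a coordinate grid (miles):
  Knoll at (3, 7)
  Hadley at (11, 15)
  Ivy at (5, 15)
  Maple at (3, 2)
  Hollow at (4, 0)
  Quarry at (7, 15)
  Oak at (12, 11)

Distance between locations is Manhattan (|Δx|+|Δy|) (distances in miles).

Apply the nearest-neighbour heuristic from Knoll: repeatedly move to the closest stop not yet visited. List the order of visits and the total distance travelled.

48 miles along Knoll → Maple → Hollow → Ivy → Quarry → Hadley → Oak → Knoll.

At Knoll the remaining stops are Maple 5, Hollow 8, Ivy 10, Quarry 12, Oak 13, Hadley 16; go to Maple.
At Maple the remaining stops are Hollow 3, Ivy 15, Quarry 17, Oak 18, Hadley 21; go to Hollow.
At Hollow the remaining stops are Ivy 16, Quarry 18, Oak 19, Hadley 22; go to Ivy.
At Ivy the remaining stops are Quarry 2, Hadley 6, Oak 11; go to Quarry.
At Quarry the remaining stops are Hadley 4, Oak 9; go to Hadley.
At Hadley the remaining stops are Oak 5; go to Oak.
Return Oak→Knoll: 13.
Total = 5 + 3 + 16 + 2 + 4 + 5 + 13 = 48.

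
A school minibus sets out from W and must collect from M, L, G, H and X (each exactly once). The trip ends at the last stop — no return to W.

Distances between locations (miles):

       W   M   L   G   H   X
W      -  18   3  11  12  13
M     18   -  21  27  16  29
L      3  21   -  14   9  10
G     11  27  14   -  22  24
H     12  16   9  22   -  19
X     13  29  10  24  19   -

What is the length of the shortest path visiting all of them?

There are 5! = 120 possible orderings.
W→M→L→G→H→X: 18+21+14+22+19 = 94
W→M→L→G→X→H: 18+21+14+24+19 = 96
W→M→L→H→G→X: 18+21+9+22+24 = 94
W→M→L→H→X→G: 18+21+9+19+24 = 91
W→M→L→X→G→H: 18+21+10+24+22 = 95
W→M→L→X→H→G: 18+21+10+19+22 = 90
W→M→G→L→H→X: 18+27+14+9+19 = 87
W→M→G→L→X→H: 18+27+14+10+19 = 88
W→M→G→H→L→X: 18+27+22+9+10 = 86
W→M→G→H→X→L: 18+27+22+19+10 = 96
W→M→G→X→L→H: 18+27+24+10+9 = 88
W→M→G→X→H→L: 18+27+24+19+9 = 97
W→M→H→L→G→X: 18+16+9+14+24 = 81
W→M→H→L→X→G: 18+16+9+10+24 = 77
… (106 more)
W→G→L→X→H→M: 11+14+10+19+16 = 70  ← best
The minimum is 70.
One shortest path: W → G → L → X → H → M.

Minimum one-way distance = 70 miles.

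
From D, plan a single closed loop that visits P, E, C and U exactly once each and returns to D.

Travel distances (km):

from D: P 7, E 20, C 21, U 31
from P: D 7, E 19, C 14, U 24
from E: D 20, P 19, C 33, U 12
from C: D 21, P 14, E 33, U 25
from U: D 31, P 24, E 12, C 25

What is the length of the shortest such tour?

Minimum total distance: 78 km.

There are 12 distinct closed tours to check (reversals are equivalent).
D → P → E → C → U → D: 7+19+33+25+31 = 115
D → P → E → U → C → D: 7+19+12+25+21 = 84
D → P → C → E → U → D: 7+14+33+12+31 = 97
D → P → C → U → E → D: 7+14+25+12+20 = 78
D → P → U → E → C → D: 7+24+12+33+21 = 97
D → P → U → C → E → D: 7+24+25+33+20 = 109
D → E → P → C → U → D: 20+19+14+25+31 = 109
D → E → P → U → C → D: 20+19+24+25+21 = 109
D → E → C → P → U → D: 20+33+14+24+31 = 122
D → E → U → P → C → D: 20+12+24+14+21 = 91
D → C → P → E → U → D: 21+14+19+12+31 = 97
D → C → E → P → U → D: 21+33+19+24+31 = 128
The minimum is 78.
One optimal route: D → P → C → U → E → D (or its reverse).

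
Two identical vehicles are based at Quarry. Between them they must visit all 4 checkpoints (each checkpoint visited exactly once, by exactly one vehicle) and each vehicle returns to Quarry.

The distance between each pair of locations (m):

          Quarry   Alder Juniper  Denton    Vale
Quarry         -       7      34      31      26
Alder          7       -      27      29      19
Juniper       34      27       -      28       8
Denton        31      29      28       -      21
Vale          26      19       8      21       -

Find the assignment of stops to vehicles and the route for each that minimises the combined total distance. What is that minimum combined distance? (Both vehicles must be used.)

Minimum combined distance: 107 m.

Try each way of splitting the stops between the two vehicles (each non-empty) and, for each split, find the best tour for each vehicle:
  {Alder} + {Juniper, Denton, Vale}: 14 + 93 = 107
  {Juniper} + {Alder, Denton, Vale}: 68 + 78 = 146
  {Alder, Juniper} + {Denton, Vale}: 68 + 78 = 146
  {Denton} + {Alder, Juniper, Vale}: 62 + 68 = 130
  {Alder, Denton} + {Juniper, Vale}: 67 + 68 = 135
  {Juniper, Denton} + {Alder, Vale}: 93 + 52 = 145
  … (7 splits in total)
Best: vehicle 1 Quarry → Alder → Quarry = 14; vehicle 2 Quarry → Denton → Juniper → Vale → Quarry = 93; combined 107.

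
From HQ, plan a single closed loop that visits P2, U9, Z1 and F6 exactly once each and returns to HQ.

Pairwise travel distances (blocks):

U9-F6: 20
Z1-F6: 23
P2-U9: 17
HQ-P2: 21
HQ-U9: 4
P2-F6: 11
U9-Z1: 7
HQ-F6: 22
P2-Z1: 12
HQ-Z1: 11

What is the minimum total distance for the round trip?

With 4 stops there are 4!/2 = 12 distinct round trips (a route and its reverse cost the same).
HQ-P2-U9-Z1-F6-HQ: 21+17+7+23+22 = 90
HQ-P2-U9-F6-Z1-HQ: 21+17+20+23+11 = 92
HQ-P2-Z1-U9-F6-HQ: 21+12+7+20+22 = 82
HQ-P2-Z1-F6-U9-HQ: 21+12+23+20+4 = 80
HQ-P2-F6-U9-Z1-HQ: 21+11+20+7+11 = 70
HQ-P2-F6-Z1-U9-HQ: 21+11+23+7+4 = 66
HQ-U9-P2-Z1-F6-HQ: 4+17+12+23+22 = 78
HQ-U9-P2-F6-Z1-HQ: 4+17+11+23+11 = 66
HQ-U9-Z1-P2-F6-HQ: 4+7+12+11+22 = 56
HQ-U9-F6-P2-Z1-HQ: 4+20+11+12+11 = 58
HQ-Z1-P2-U9-F6-HQ: 11+12+17+20+22 = 82
HQ-Z1-U9-P2-F6-HQ: 11+7+17+11+22 = 68
The minimum is 56.
One optimal route: HQ → U9 → Z1 → P2 → F6 → HQ (or its reverse).

Shortest round trip = 56 blocks.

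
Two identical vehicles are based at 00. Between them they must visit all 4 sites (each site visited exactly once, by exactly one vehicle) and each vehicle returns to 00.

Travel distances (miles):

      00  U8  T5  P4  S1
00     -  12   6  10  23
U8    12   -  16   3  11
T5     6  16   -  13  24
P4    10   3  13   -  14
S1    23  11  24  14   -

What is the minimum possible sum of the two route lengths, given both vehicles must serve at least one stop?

Minimum combined distance: 59 miles.

There are 2^3 − 1 = 7 ways to divide the 4 stops into two non-empty groups. For each, the best each vehicle can do is its own shortest tour through its group:
  {U8} + {T5, P4, S1}: 24 + 54 = 78
  {T5} + {U8, P4, S1}: 12 + 47 = 59
  {U8, T5} + {P4, S1}: 34 + 47 = 81
  {P4} + {U8, T5, S1}: 20 + 53 = 73
  {U8, P4} + {T5, S1}: 25 + 53 = 78
  {T5, P4} + {U8, S1}: 29 + 46 = 75
  … (7 splits in total)
Best: vehicle 1 00 → T5 → 00 = 12; vehicle 2 00 → U8 → S1 → P4 → 00 = 47; combined 59.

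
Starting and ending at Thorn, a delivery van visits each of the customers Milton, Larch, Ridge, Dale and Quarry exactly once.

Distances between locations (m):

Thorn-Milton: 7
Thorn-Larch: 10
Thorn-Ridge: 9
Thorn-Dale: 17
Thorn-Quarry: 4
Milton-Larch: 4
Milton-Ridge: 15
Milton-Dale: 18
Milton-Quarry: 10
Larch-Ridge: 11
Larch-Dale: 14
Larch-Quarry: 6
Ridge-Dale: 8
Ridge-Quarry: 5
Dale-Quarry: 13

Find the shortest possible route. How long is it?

Thorn → Milton → Larch → Ridge → Dale → Quarry → Thorn: 7+4+11+8+13+4 = 47
Thorn → Milton → Larch → Ridge → Quarry → Dale → Thorn: 7+4+11+5+13+17 = 57
Thorn → Milton → Larch → Dale → Ridge → Quarry → Thorn: 7+4+14+8+5+4 = 42
Thorn → Milton → Larch → Dale → Quarry → Ridge → Thorn: 7+4+14+13+5+9 = 52
Thorn → Milton → Larch → Quarry → Ridge → Dale → Thorn: 7+4+6+5+8+17 = 47
Thorn → Milton → Larch → Quarry → Dale → Ridge → Thorn: 7+4+6+13+8+9 = 47
Thorn → Milton → Ridge → Larch → Dale → Quarry → Thorn: 7+15+11+14+13+4 = 64
Thorn → Milton → Ridge → Larch → Quarry → Dale → Thorn: 7+15+11+6+13+17 = 69
Thorn → Milton → Ridge → Dale → Larch → Quarry → Thorn: 7+15+8+14+6+4 = 54
Thorn → Milton → Ridge → Dale → Quarry → Larch → Thorn: 7+15+8+13+6+10 = 59
Thorn → Milton → Ridge → Quarry → Larch → Dale → Thorn: 7+15+5+6+14+17 = 64
Thorn → Milton → Ridge → Quarry → Dale → Larch → Thorn: 7+15+5+13+14+10 = 64
Thorn → Milton → Dale → Larch → Ridge → Quarry → Thorn: 7+18+14+11+5+4 = 59
Thorn → Milton → Dale → Larch → Quarry → Ridge → Thorn: 7+18+14+6+5+9 = 59
… (46 more)
The minimum is 42.
One optimal route: Thorn → Milton → Larch → Dale → Ridge → Quarry → Thorn (or its reverse).

Shortest round trip = 42 m.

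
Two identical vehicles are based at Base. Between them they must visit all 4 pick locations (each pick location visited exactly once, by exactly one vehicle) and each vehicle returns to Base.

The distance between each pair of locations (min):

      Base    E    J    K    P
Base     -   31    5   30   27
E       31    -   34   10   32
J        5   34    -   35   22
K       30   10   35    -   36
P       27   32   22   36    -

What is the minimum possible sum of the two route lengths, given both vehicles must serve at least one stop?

Minimum combined distance: 109 min.

There are 2^3 − 1 = 7 ways to divide the 4 stops into two non-empty groups. For each, the best each vehicle can do is its own shortest tour through its group:
  {E} + {J, K, P}: 62 + 93 = 155
  {J} + {E, K, P}: 10 + 99 = 109
  {E, J} + {K, P}: 70 + 93 = 163
  {K} + {E, J, P}: 60 + 90 = 150
  {E, K} + {J, P}: 71 + 54 = 125
  {J, K} + {E, P}: 70 + 90 = 160
  … (7 splits in total)
Best: vehicle 1 Base → J → Base = 10; vehicle 2 Base → K → E → P → Base = 99; combined 109.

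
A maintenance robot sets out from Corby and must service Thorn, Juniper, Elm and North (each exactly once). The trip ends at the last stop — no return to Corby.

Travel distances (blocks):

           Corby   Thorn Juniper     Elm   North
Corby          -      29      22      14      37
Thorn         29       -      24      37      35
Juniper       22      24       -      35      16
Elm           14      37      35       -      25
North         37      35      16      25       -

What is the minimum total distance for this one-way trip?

Shortest open route: 79 blocks.

There are 4! = 24 possible orderings.
Corby→Thorn→Juniper→Elm→North: 29+24+35+25 = 113
Corby→Thorn→Juniper→North→Elm: 29+24+16+25 = 94
Corby→Thorn→Elm→Juniper→North: 29+37+35+16 = 117
Corby→Thorn→Elm→North→Juniper: 29+37+25+16 = 107
Corby→Thorn→North→Juniper→Elm: 29+35+16+35 = 115
Corby→Thorn→North→Elm→Juniper: 29+35+25+35 = 124
Corby→Juniper→Thorn→Elm→North: 22+24+37+25 = 108
Corby→Juniper→Thorn→North→Elm: 22+24+35+25 = 106
Corby→Juniper→Elm→Thorn→North: 22+35+37+35 = 129
Corby→Juniper→Elm→North→Thorn: 22+35+25+35 = 117
Corby→Juniper→North→Thorn→Elm: 22+16+35+37 = 110
Corby→Juniper→North→Elm→Thorn: 22+16+25+37 = 100
Corby→Elm→Thorn→Juniper→North: 14+37+24+16 = 91
Corby→Elm→Thorn→North→Juniper: 14+37+35+16 = 102
… (10 more)
Corby→Elm→North→Juniper→Thorn: 14+25+16+24 = 79  ← best
The minimum is 79.
One shortest path: Corby → Elm → North → Juniper → Thorn.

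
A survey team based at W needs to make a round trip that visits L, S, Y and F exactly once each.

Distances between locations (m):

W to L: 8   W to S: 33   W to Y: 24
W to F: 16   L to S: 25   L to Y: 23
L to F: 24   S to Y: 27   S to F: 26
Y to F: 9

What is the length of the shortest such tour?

85 m — the shortest possible round trip.

There are 12 distinct closed tours to check (reversals are equivalent).
W-L-S-Y-F-W: 8+25+27+9+16 = 85
W-L-S-F-Y-W: 8+25+26+9+24 = 92
W-L-Y-S-F-W: 8+23+27+26+16 = 100
W-L-Y-F-S-W: 8+23+9+26+33 = 99
W-L-F-S-Y-W: 8+24+26+27+24 = 109
W-L-F-Y-S-W: 8+24+9+27+33 = 101
W-S-L-Y-F-W: 33+25+23+9+16 = 106
W-S-L-F-Y-W: 33+25+24+9+24 = 115
W-S-Y-L-F-W: 33+27+23+24+16 = 123
W-S-F-L-Y-W: 33+26+24+23+24 = 130
W-Y-L-S-F-W: 24+23+25+26+16 = 114
W-Y-S-L-F-W: 24+27+25+24+16 = 116
The minimum is 85.
One optimal route: W → L → S → Y → F → W (or its reverse).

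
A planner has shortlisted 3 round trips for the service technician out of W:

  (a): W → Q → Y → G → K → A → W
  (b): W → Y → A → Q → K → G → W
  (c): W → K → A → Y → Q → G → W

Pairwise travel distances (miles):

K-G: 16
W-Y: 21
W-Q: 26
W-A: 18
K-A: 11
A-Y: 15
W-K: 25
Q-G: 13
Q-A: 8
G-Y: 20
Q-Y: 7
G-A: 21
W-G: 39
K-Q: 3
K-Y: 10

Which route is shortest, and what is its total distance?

(a): 26 + 7 + 20 + 16 + 11 + 18 = 98
(b): 21 + 15 + 8 + 3 + 16 + 39 = 102
(c): 25 + 11 + 15 + 7 + 13 + 39 = 110

Shortest is (a), total 98 miles.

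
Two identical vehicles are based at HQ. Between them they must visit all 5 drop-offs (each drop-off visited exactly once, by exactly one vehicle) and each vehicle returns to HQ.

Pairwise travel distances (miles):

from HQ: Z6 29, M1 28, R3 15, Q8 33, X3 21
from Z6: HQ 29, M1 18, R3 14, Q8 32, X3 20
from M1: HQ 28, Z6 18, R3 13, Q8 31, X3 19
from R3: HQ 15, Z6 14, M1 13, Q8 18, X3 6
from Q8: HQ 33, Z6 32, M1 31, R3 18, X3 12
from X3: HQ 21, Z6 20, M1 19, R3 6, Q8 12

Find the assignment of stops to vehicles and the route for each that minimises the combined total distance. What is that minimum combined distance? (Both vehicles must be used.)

Try each way of splitting the stops between the two vehicles (each non-empty) and, for each split, find the best tour for each vehicle:
  {Z6} + {M1, R3, Q8, X3}: 58 + 92 = 150
  {M1} + {Z6, R3, Q8, X3}: 56 + 94 = 150
  {Z6, M1} + {R3, Q8, X3}: 75 + 66 = 141
  {R3} + {Z6, M1, Q8, X3}: 30 + 111 = 141
  {Z6, R3} + {M1, Q8, X3}: 58 + 92 = 150
  {M1, R3} + {Z6, Q8, X3}: 56 + 94 = 150
  … (15 splits in total)
Best: vehicle 1 HQ → Z6 → M1 → HQ = 75; vehicle 2 HQ → R3 → Q8 → X3 → HQ = 66; combined 141.

141 miles — the smallest possible combined total.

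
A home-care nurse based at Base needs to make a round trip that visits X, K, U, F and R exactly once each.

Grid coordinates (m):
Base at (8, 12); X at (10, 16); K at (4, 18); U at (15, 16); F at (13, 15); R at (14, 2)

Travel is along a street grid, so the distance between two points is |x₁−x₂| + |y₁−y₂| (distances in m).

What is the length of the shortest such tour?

There are 60 distinct closed tours to check (reversals are equivalent).
Base → X → K → U → F → R → Base: 6+8+13+3+14+16 = 60
Base → X → K → U → R → F → Base: 6+8+13+15+14+8 = 64
Base → X → K → F → U → R → Base: 6+8+12+3+15+16 = 60
Base → X → K → F → R → U → Base: 6+8+12+14+15+11 = 66
Base → X → K → R → U → F → Base: 6+8+26+15+3+8 = 66
Base → X → K → R → F → U → Base: 6+8+26+14+3+11 = 68
Base → X → U → K → F → R → Base: 6+5+13+12+14+16 = 66
Base → X → U → K → R → F → Base: 6+5+13+26+14+8 = 72
Base → X → U → F → K → R → Base: 6+5+3+12+26+16 = 68
Base → X → U → F → R → K → Base: 6+5+3+14+26+10 = 64
Base → X → U → R → K → F → Base: 6+5+15+26+12+8 = 72
Base → X → U → R → F → K → Base: 6+5+15+14+12+10 = 62
Base → X → F → K → U → R → Base: 6+4+12+13+15+16 = 66
Base → X → F → K → R → U → Base: 6+4+12+26+15+11 = 74
… (46 more)
Base → K → X → U → F → R → Base: 10+8+5+3+14+16 = 56  ← best
The minimum is 56.
One optimal route: Base → K → X → U → F → R → Base (or its reverse).

56 m — the shortest possible round trip.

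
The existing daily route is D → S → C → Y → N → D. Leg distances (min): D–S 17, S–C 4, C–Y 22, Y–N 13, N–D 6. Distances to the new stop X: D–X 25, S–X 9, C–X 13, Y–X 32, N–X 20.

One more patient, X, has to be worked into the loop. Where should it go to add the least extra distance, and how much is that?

Minimum extra distance: 17 min, inserting X between D and S.

Insertion cost between consecutive stops i–j is d(i,X) + d(X,j) − d(i,j):
  between D and S: 25 + 9 − 17 = 17
  between S and C: 9 + 13 − 4 = 18
  between C and Y: 13 + 32 − 22 = 23
  between Y and N: 32 + 20 − 13 = 39
  between N and D: 20 + 25 − 6 = 39
Cheapest insertion is between D and S, adding 17.
New total = 62 + 17 = 79.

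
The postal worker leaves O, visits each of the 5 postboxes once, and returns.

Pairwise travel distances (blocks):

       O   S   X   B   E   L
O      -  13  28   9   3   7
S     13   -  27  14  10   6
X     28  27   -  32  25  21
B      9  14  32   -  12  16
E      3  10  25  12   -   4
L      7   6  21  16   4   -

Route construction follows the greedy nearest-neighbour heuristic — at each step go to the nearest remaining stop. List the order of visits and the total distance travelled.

From O: distances to unvisited — E=3, L=7, B=9, S=13, X=28. Nearest is E (3).
From E: distances to unvisited — L=4, S=10, B=12, X=25. Nearest is L (4).
From L: distances to unvisited — S=6, B=16, X=21. Nearest is S (6).
From S: distances to unvisited — B=14, X=27. Nearest is B (14).
From B: distances to unvisited — X=32. Nearest is X (32).
Return X→O: 28.
Total = 3 + 4 + 6 + 14 + 32 + 28 = 87.

Nearest-neighbour total = 87 blocks; route O → E → L → S → B → X → O.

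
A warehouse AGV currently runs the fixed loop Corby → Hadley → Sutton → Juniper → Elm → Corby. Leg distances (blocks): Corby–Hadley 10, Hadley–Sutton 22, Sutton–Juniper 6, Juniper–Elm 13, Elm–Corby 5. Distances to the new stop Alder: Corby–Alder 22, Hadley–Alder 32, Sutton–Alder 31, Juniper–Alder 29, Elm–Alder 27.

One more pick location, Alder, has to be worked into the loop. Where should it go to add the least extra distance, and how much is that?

Insertion cost between consecutive stops i–j is d(i,Alder) + d(Alder,j) − d(i,j):
  between Corby and Hadley: 22 + 32 − 10 = 44
  between Hadley and Sutton: 32 + 31 − 22 = 41
  between Sutton and Juniper: 31 + 29 − 6 = 54
  between Juniper and Elm: 29 + 27 − 13 = 43
  between Elm and Corby: 27 + 22 − 5 = 44
Cheapest insertion is between Hadley and Sutton, adding 41.
New total = 56 + 41 = 97.

Adding 41 blocks by placing Alder on the Hadley–Sutton leg.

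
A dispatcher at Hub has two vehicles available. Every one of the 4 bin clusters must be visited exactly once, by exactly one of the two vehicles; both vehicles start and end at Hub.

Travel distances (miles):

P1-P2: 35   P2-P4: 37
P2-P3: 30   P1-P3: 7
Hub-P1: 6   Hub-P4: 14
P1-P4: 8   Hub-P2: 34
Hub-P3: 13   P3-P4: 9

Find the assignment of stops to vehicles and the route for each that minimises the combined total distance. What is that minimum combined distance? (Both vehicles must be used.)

99 miles — the smallest possible combined total.

Check every non-empty split of the stops between the two vehicles; for each half take its own optimal tour:
  {P1} + {P2, P3, P4}: 12 + 87 = 99
  {P2} + {P1, P3, P4}: 68 + 36 = 104
  {P1, P2} + {P3, P4}: 75 + 36 = 111
  {P3} + {P1, P2, P4}: 26 + 85 = 111
  {P1, P3} + {P2, P4}: 26 + 85 = 111
  {P2, P3} + {P1, P4}: 77 + 28 = 105
  … (7 splits in total)
Best: vehicle 1 Hub → P1 → Hub = 12; vehicle 2 Hub → P2 → P3 → P4 → Hub = 87; combined 99.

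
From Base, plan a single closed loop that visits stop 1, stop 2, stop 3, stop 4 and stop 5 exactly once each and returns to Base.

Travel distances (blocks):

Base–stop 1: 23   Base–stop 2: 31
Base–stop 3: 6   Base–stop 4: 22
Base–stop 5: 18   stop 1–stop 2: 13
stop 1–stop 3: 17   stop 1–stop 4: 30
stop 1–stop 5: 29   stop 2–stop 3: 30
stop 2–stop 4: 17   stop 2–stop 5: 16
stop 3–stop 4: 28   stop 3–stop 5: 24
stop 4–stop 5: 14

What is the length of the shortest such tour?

Base-stop 1-stop 2-stop 3-stop 4-stop 5-Base: 23+13+30+28+14+18 = 126
Base-stop 1-stop 2-stop 3-stop 5-stop 4-Base: 23+13+30+24+14+22 = 126
Base-stop 1-stop 2-stop 4-stop 3-stop 5-Base: 23+13+17+28+24+18 = 123
Base-stop 1-stop 2-stop 4-stop 5-stop 3-Base: 23+13+17+14+24+6 = 97
Base-stop 1-stop 2-stop 5-stop 3-stop 4-Base: 23+13+16+24+28+22 = 126
Base-stop 1-stop 2-stop 5-stop 4-stop 3-Base: 23+13+16+14+28+6 = 100
Base-stop 1-stop 3-stop 2-stop 4-stop 5-Base: 23+17+30+17+14+18 = 119
Base-stop 1-stop 3-stop 2-stop 5-stop 4-Base: 23+17+30+16+14+22 = 122
Base-stop 1-stop 3-stop 4-stop 2-stop 5-Base: 23+17+28+17+16+18 = 119
Base-stop 1-stop 3-stop 4-stop 5-stop 2-Base: 23+17+28+14+16+31 = 129
Base-stop 1-stop 3-stop 5-stop 2-stop 4-Base: 23+17+24+16+17+22 = 119
Base-stop 1-stop 3-stop 5-stop 4-stop 2-Base: 23+17+24+14+17+31 = 126
Base-stop 1-stop 4-stop 2-stop 3-stop 5-Base: 23+30+17+30+24+18 = 142
Base-stop 1-stop 4-stop 2-stop 5-stop 3-Base: 23+30+17+16+24+6 = 116
… (46 more)
Base-stop 3-stop 1-stop 2-stop 4-stop 5-Base: 6+17+13+17+14+18 = 85  ← best
The minimum is 85.
One optimal route: Base → stop 3 → stop 1 → stop 2 → stop 4 → stop 5 → Base (or its reverse).

Minimum total distance: 85 blocks.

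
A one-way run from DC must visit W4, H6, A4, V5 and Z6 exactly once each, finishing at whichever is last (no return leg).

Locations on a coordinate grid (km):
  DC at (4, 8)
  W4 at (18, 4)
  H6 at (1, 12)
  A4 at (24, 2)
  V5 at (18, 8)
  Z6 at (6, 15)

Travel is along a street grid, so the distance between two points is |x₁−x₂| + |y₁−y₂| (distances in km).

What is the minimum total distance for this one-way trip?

Minimum one-way distance = 46 km.

There are 5! = 120 possible orderings.
DC - W4 - H6 - A4 - V5 - Z6: 18+25+33+12+19 = 107
DC - W4 - H6 - A4 - Z6 - V5: 18+25+33+31+19 = 126
DC - W4 - H6 - V5 - A4 - Z6: 18+25+21+12+31 = 107
DC - W4 - H6 - V5 - Z6 - A4: 18+25+21+19+31 = 114
DC - W4 - H6 - Z6 - A4 - V5: 18+25+8+31+12 = 94
DC - W4 - H6 - Z6 - V5 - A4: 18+25+8+19+12 = 82
DC - W4 - A4 - H6 - V5 - Z6: 18+8+33+21+19 = 99
DC - W4 - A4 - H6 - Z6 - V5: 18+8+33+8+19 = 86
DC - W4 - A4 - V5 - H6 - Z6: 18+8+12+21+8 = 67
DC - W4 - A4 - V5 - Z6 - H6: 18+8+12+19+8 = 65
DC - W4 - A4 - Z6 - H6 - V5: 18+8+31+8+21 = 86
DC - W4 - A4 - Z6 - V5 - H6: 18+8+31+19+21 = 97
DC - W4 - V5 - H6 - A4 - Z6: 18+4+21+33+31 = 107
DC - W4 - V5 - H6 - Z6 - A4: 18+4+21+8+31 = 82
… (106 more)
DC - H6 - Z6 - V5 - W4 - A4: 7+8+19+4+8 = 46  ← best
The minimum is 46.
One shortest path: DC → H6 → Z6 → V5 → W4 → A4.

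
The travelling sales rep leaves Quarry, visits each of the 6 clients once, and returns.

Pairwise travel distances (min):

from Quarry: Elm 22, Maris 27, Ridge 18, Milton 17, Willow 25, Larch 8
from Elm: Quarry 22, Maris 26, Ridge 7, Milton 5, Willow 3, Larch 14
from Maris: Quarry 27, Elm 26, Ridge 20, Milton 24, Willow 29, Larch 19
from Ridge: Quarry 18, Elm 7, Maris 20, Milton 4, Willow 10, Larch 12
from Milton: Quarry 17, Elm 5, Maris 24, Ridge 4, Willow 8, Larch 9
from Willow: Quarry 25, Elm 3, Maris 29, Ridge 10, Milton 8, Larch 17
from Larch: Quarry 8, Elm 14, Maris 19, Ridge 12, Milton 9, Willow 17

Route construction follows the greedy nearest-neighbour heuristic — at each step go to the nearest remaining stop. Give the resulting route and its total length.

Total distance 87 min via the nearest-neighbour route Quarry → Larch → Milton → Ridge → Elm → Willow → Maris → Quarry.

Quarry → [Larch:8 / Milton:17 / Ridge:18 / Elm:22 / Willow:25 / Maris:27] → Larch (8)
Larch → [Milton:9 / Ridge:12 / Elm:14 / Willow:17 / Maris:19] → Milton (9)
Milton → [Ridge:4 / Elm:5 / Willow:8 / Maris:24] → Ridge (4)
Ridge → [Elm:7 / Willow:10 / Maris:20] → Elm (7)
Elm → [Willow:3 / Maris:26] → Willow (3)
Willow → [Maris:29] → Maris (29)
Return Maris→Quarry: 27.
Total = 8 + 9 + 4 + 7 + 3 + 29 + 27 = 87.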